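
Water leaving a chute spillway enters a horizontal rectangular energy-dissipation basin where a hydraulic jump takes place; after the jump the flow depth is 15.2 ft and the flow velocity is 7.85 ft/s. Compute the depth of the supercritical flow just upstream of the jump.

Fr₂ = V₂/√(g·y₂) = 7.85/√(32.2×15.2) = 0.355.
From the momentum equation (using Fr₂), y₁/y₂ = ½[√(1 + 8Fr₂²) − 1] = ½[√2.007 − 1] = 0.208.
y₁ = 0.208 × 15.2 = 3.17 ft.

y₁ = 3.17 ft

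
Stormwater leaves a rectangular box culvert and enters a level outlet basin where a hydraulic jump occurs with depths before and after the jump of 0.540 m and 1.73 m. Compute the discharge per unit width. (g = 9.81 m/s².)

For a rectangular channel the momentum equation gives q² = ½·g·y₁·y₂·(y₁ + y₂) = ½×9.81×0.540×1.73×2.27 = 10.4.
q = √10.4 = 3.23 m²/s.

q = 3.23 m²/s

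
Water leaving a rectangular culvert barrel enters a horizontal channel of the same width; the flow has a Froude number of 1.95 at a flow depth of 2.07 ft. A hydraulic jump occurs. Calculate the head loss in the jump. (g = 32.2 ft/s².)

Fr₁ = 1.95 (given).
From the momentum equation for a rectangular channel, y₂/y₁ = ½[√(1 + 8Fr₁²) − 1] = ½[√31.42 − 1] = 2.30.
y₂ = 2.30 × 2.07 = 4.77 ft.
V₁ = Fr₁·√(g·y₁) = 1.95×√(32.2×2.07) = 15.9 ft/s; q = V₁·y₁ = 33.0 ft²/s. V₂ = q/y₂ = 33.0/4.77 = 6.91 ft/s. E₁ = y₁ + V₁²/2g = 6.01 ft; E₂ = y₂ + V₂²/2g = 5.51 ft. ΔE = E₁ − E₂ = 0.497 ft.

ΔE = 0.497 ft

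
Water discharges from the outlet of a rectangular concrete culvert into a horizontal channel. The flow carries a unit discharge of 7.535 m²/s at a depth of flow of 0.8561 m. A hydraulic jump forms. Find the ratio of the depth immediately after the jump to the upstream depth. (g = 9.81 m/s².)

y₂/y₁ = 3.824

V₁ = q/y₁ = 7.535/0.8561 = 8.802 m/s. Fr₁ = V₁/√(g·y₁) = 8.802/√(9.81×0.8561) = 3.037.
Sequent-depth ratio: y₂/y₁ = ½[√(1 + 8Fr₁²) − 1] = ½[√74.793 − 1] = 3.824.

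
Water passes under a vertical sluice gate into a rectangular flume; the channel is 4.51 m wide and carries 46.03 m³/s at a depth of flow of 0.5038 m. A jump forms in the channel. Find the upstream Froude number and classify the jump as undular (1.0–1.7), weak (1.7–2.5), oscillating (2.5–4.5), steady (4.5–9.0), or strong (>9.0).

q = Q/b = 46.03/4.51 = 10.21 m²/s; V₁ = q/y₁ = 20.26 m/s. Fr₁ = V₁/√(g·y₁) = 9.113.
Fr₁ = 9.113 lies in the strong range.

Fr₁ = 9.113; strong jump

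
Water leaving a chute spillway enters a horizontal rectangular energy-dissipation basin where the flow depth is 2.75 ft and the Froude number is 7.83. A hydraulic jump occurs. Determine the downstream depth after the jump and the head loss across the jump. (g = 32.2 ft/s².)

y₂ = 29.1 ft; ΔE = 57.2 ft

Fr₁ = 7.83 (given).
Bélanger equation: y₂/y₁ = ½[√(1 + 8Fr₁²) − 1] = ½[√491.5 − 1] = 10.6.
y₂ = 10.6 × 2.75 = 29.1 ft.
V₁ = Fr₁·√(g·y₁) = 7.83×√(32.2×2.75) = 73.7 ft/s; q = V₁·y₁ = 203 ft²/s. V₂ = q/y₂ = 203/29.1 = 6.96 ft/s. E₁ = y₁ + V₁²/2g = 87.0 ft; E₂ = y₂ + V₂²/2g = 29.9 ft. ΔE = E₁ − E₂ = 57.2 ft.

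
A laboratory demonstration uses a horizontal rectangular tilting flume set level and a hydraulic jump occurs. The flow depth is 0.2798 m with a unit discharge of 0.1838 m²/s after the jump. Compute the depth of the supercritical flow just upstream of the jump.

V₂ = q/y₂ = 0.1838/0.2798 = 0.6569 m/s; Fr₂ = V₂/√(g·y₂) = 0.3965.
Applying the sequent-depth relation in reverse, y₁/y₂ = ½[√(1 + 8Fr₂²) − 1] = ½[√2.2577 − 1] = 0.2513.
y₁ = 0.2513 × 0.2798 = 0.07031 m.

y₁ = 0.07031 m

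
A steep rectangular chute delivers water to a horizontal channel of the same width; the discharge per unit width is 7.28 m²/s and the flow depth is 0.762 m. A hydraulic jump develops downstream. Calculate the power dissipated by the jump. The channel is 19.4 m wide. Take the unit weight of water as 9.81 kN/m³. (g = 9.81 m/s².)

V₁ = q/y₁ = 7.28/0.762 = 9.55 m/s. Fr₁ = V₁/√(g·y₁) = 9.55/√(9.81×0.762) = 3.49.
From the momentum equation for a rectangular channel, y₂/y₁ = ½[√(1 + 8Fr₁²) − 1] = ½[√98.68 − 1] = 4.47.
y₂ = 4.47 × 0.762 = 3.40 m.
V₂ = q/y₂ = 7.28/3.40 = 2.14 m/s. E₁ = y₁ + V₁²/2g = 5.41 m; E₂ = y₂ + V₂²/2g = 3.64 m. ΔE = E₁ − E₂ = 1.78 m.
Q = q·b = 7.28 × 19.4 = 141 m³/s. P = γ·Q·ΔE = 9.81 × 141 × 1.78 = 2462 kW.

P = 2462 kW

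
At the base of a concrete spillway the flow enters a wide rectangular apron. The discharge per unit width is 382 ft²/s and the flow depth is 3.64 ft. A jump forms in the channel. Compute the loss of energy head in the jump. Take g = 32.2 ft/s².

ΔE = 126 ft

V₁ = q/y₁ = 382/3.64 = 105 ft/s. Fr₁ = V₁/√(g·y₁) = 105/√(32.2×3.64) = 9.69.
Conjugate-depth relation: y₂/y₁ = ½[√(1 + 8Fr₁²) − 1] = ½[√752.7 − 1] = 13.2.
y₂ = 13.2 × 3.64 = 48.1 ft.
V₂ = q/y₂ = 382/48.1 = 7.94 ft/s. E₁ = y₁ + V₁²/2g = 175 ft; E₂ = y₂ + V₂²/2g = 49.1 ft. ΔE = E₁ − E₂ = 126 ft.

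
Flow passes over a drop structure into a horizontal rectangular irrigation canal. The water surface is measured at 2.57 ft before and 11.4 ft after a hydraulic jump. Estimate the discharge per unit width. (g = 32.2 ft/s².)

q = 81.2 ft²/s

For a rectangular channel the momentum equation gives q² = ½·g·y₁·y₂·(y₁ + y₂) = ½×32.2×2.57×11.4×14.0 = 6590.
q = √6590 = 81.2 ft²/s.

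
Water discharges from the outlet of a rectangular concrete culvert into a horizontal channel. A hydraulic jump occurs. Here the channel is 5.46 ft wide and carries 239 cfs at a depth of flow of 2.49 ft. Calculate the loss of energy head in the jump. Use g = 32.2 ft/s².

ΔE = 0.618 ft

q = Q/b = 239/5.46 = 43.8 ft²/s; V₁ = q/y₁ = 17.6 ft/s. Fr₁ = V₁/√(g·y₁) = 1.96.
By Bélanger, y₂/y₁ = ½[√(1 + 8Fr₁²) − 1] = ½[√31.84 − 1] = 2.32.
y₂ = 2.32 × 2.49 = 5.78 ft.
V₂ = q/y₂ = 43.8/5.78 = 7.57 ft/s. E₁ = y₁ + V₁²/2g = 7.29 ft; E₂ = y₂ + V₂²/2g = 6.67 ft. ΔE = E₁ − E₂ = 0.618 ft.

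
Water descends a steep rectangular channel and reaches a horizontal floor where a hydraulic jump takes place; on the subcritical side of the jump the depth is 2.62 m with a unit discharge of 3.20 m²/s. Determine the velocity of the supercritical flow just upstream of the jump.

V₂ = q/y₂ = 3.20/2.62 = 1.22 m/s; Fr₂ = V₂/√(g·y₂) = 0.241.
Since the conjugate-depth ratio holds either way, y₁/y₂ = ½[√(1 + 8Fr₂²) − 1] = ½[√1.464 − 1] = 0.105.
y₁ = 0.105 × 2.62 = 0.275 m.
V₁ = q/y₁ = 3.20/0.275 = 11.6 m/s.

V₁ = 11.6 m/s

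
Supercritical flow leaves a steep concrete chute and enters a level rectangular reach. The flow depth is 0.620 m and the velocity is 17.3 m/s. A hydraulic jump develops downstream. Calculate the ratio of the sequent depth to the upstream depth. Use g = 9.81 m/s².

y₂/y₁ = 9.43

Fr₁ = V₁/√(g·y₁) = 17.3/√(9.81×0.620) = 7.01.
By Bélanger, y₂/y₁ = ½[√(1 + 8Fr₁²) − 1] = ½[√394.7 − 1] = 9.43.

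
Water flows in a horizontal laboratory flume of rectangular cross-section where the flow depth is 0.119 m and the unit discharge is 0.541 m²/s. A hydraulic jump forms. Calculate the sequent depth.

y₂ = 0.651 m

V₁ = q/y₁ = 0.541/0.119 = 4.55 m/s. Fr₁ = V₁/√(g·y₁) = 4.55/√(9.81×0.119) = 4.21.
Bélanger equation: y₂/y₁ = ½[√(1 + 8Fr₁²) − 1] = ½[√142.6 − 1] = 5.47.
y₂ = 5.47 × 0.119 = 0.651 m.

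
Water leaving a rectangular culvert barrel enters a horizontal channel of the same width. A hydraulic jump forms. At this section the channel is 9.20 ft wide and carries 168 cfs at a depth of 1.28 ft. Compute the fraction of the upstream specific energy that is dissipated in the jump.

ΔE/E₁ = 0.128 (12.8%)

q = Q/b = 168/9.20 = 18.3 ft²/s; V₁ = q/y₁ = 14.3 ft/s. Fr₁ = V₁/√(g·y₁) = 2.22.
Sequent-depth ratio: y₂/y₁ = ½[√(1 + 8Fr₁²) − 1] = ½[√40.50 − 1] = 2.68.
y₂ = 2.68 × 1.28 = 3.43 ft.
E₁ = y₁ + V₁²/2g = 4.44 ft. ΔE = (y₂ − y₁)³/(4y₁y₂) = 0.568 ft. ΔE/E₁ = 0.568/4.44 = 0.128.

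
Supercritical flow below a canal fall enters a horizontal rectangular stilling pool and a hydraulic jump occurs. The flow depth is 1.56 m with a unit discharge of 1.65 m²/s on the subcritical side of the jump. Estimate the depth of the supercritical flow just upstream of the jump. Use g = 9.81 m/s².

y₁ = 0.202 m

V₂ = q/y₂ = 1.65/1.56 = 1.06 m/s; Fr₂ = V₂/√(g·y₂) = 0.270.
Applying the sequent-depth relation in reverse, y₁/y₂ = ½[√(1 + 8Fr₂²) − 1] = ½[√1.585 − 1] = 0.129.
y₁ = 0.129 × 1.56 = 0.202 m.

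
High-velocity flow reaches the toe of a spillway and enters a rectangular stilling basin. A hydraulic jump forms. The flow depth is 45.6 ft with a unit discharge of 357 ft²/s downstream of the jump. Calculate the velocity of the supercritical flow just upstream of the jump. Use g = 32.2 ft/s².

V₂ = q/y₂ = 357/45.6 = 7.83 ft/s; Fr₂ = V₂/√(g·y₂) = 0.204.
Applying the sequent-depth relation in reverse, y₁/y₂ = ½[√(1 + 8Fr₂²) − 1] = ½[√1.334 − 1] = 0.0775.
y₁ = 0.0775 × 45.6 = 3.53 ft.
V₁ = q/y₁ = 357/3.53 = 101 ft/s.

V₁ = 101 ft/s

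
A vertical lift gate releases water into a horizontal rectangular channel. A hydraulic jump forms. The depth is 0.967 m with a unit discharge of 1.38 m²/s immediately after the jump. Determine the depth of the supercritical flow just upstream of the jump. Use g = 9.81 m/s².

V₂ = q/y₂ = 1.38/0.967 = 1.43 m/s; Fr₂ = V₂/√(g·y₂) = 0.463.
Applying the sequent-depth relation in reverse, y₁/y₂ = ½[√(1 + 8Fr₂²) − 1] = ½[√2.718 − 1] = 0.324.
y₁ = 0.324 × 0.967 = 0.314 m.

y₁ = 0.314 m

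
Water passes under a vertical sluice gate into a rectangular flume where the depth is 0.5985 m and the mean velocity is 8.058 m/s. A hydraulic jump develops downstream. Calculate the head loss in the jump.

Fr₁ = V₁/√(g·y₁) = 8.058/√(9.81×0.5985) = 3.326.
Conjugate-depth relation: y₂/y₁ = ½[√(1 + 8Fr₁²) − 1] = ½[√89.473 − 1] = 4.230.
y₂ = 4.230 × 0.5985 = 2.531 m.
q = V₁·y₁ = 8.058 × 0.5985 = 4.823 m²/s. V₂ = q/y₂ = 4.823/2.531 = 1.905 m/s. E₁ = y₁ + V₁²/2g = 3.908 m; E₂ = y₂ + V₂²/2g = 2.716 m. ΔE = E₁ − E₂ = 1.192 m.

ΔE = 1.192 m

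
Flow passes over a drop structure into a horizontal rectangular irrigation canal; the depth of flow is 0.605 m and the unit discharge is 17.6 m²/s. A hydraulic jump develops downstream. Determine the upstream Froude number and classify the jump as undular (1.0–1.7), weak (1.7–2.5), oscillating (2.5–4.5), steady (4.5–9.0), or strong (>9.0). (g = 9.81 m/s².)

Fr₁ = 11.9; strong jump

V₁ = q/y₁ = 17.6/0.605 = 29.1 m/s. Fr₁ = V₁/√(g·y₁) = 29.1/√(9.81×0.605) = 11.9.
Fr₁ = 11.9 lies in the strong range.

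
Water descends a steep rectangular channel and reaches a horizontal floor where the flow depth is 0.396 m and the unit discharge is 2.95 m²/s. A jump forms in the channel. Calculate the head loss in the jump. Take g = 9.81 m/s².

ΔE = 1.18 m

V₁ = q/y₁ = 2.95/0.396 = 7.45 m/s. Fr₁ = V₁/√(g·y₁) = 7.45/√(9.81×0.396) = 3.78.
By Bélanger, y₂/y₁ = ½[√(1 + 8Fr₁²) − 1] = ½[√115.3 − 1] = 4.87.
y₂ = 4.87 × 0.396 = 1.93 m.
Head loss: ΔE = (y₂ − y₁)³/(4y₁y₂) = (1.93 − 0.396)³/(4×0.396×1.93) = 3.60/3.05 = 1.18 m.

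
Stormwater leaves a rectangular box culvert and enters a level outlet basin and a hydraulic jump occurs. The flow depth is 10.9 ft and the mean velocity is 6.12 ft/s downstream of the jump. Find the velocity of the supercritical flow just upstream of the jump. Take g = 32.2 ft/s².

Fr₂ = V₂/√(g·y₂) = 6.12/√(32.2×10.9) = 0.327.
From the momentum equation (using Fr₂), y₁/y₂ = ½[√(1 + 8Fr₂²) − 1] = ½[√1.854 − 1] = 0.181.
y₁ = 0.181 × 10.9 = 1.97 ft.
V₁ = q/y₁ = 66.7/1.97 = 33.9 ft/s.

V₁ = 33.9 ft/s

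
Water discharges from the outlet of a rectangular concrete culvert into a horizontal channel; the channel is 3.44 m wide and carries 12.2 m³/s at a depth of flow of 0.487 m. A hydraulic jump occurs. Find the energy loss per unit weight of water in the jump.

q = Q/b = 12.2/3.44 = 3.55 m²/s; V₁ = q/y₁ = 7.28 m/s. Fr₁ = V₁/√(g·y₁) = 3.33.
From the momentum equation for a rectangular channel, y₂/y₁ = ½[√(1 + 8Fr₁²) − 1] = ½[√89.80 − 1] = 4.24.
y₂ = 4.24 × 0.487 = 2.06 m.
V₂ = q/y₂ = 3.55/2.06 = 1.72 m/s. E₁ = y₁ + V₁²/2g = 3.19 m; E₂ = y₂ + V₂²/2g = 2.21 m. ΔE = E₁ − E₂ = 0.975 m.

ΔE = 0.975 m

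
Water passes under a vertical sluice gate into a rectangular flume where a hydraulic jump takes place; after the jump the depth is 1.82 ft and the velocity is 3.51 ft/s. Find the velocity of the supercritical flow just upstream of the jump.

V₁ = 11.0 ft/s

Fr₂ = V₂/√(g·y₂) = 3.51/√(32.2×1.82) = 0.459.
From the momentum equation (using Fr₂), y₁/y₂ = ½[√(1 + 8Fr₂²) − 1] = ½[√2.682 − 1] = 0.319.
y₁ = 0.319 × 1.82 = 0.580 ft.
V₁ = q/y₁ = 6.39/0.580 = 11.0 ft/s.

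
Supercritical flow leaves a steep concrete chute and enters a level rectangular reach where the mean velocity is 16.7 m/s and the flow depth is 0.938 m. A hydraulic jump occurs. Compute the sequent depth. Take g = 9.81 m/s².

Fr₁ = V₁/√(g·y₁) = 16.7/√(9.81×0.938) = 5.51.
Sequent-depth ratio: y₂/y₁ = ½[√(1 + 8Fr₁²) − 1] = ½[√243.5 − 1] = 7.30.
y₂ = 7.30 × 0.938 = 6.85 m.

y₂ = 6.85 m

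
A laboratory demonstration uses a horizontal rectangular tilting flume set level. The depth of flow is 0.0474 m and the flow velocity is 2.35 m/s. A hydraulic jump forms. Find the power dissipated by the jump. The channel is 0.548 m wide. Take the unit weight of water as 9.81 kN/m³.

Fr₁ = V₁/√(g·y₁) = 2.35/√(9.81×0.0474) = 3.45.
Conjugate-depth relation: y₂/y₁ = ½[√(1 + 8Fr₁²) − 1] = ½[√96.01 − 1] = 4.40.
y₂ = 4.40 × 0.0474 = 0.209 m.
Head loss: ΔE = (y₂ − y₁)³/(4y₁y₂) = (0.209 − 0.0474)³/(4×0.0474×0.209) = 0.00418/0.0395 = 0.106 m.
q = V₁·y₁ = 2.35 × 0.0474 = 0.111 m²/s. Q = q·b = 0.111 × 0.548 = 0.0610 m³/s. P = γ·Q·ΔE = 9.81 × 0.0610 × 0.106 = 0.0634 kW.

P = 0.0634 kW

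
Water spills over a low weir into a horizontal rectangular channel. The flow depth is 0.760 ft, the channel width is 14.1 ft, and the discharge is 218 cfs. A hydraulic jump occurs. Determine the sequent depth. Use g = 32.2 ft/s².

q = Q/b = 218/14.1 = 15.5 ft²/s; V₁ = q/y₁ = 20.3 ft/s. Fr₁ = V₁/√(g·y₁) = 4.11.
Conjugate-depth relation: y₂/y₁ = ½[√(1 + 8Fr₁²) − 1] = ½[√136.3 − 1] = 5.34.
y₂ = 5.34 × 0.760 = 4.06 ft.

y₂ = 4.06 ft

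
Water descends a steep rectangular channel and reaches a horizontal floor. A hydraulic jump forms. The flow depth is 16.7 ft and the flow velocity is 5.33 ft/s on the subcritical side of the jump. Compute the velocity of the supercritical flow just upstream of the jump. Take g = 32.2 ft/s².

V₁ = 55.3 ft/s

Fr₂ = V₂/√(g·y₂) = 5.33/√(32.2×16.7) = 0.230.
From the momentum equation (using Fr₂), y₁/y₂ = ½[√(1 + 8Fr₂²) − 1] = ½[√1.423 − 1] = 0.0964.
y₁ = 0.0964 × 16.7 = 1.61 ft.
V₁ = q/y₁ = 89.0/1.61 = 55.3 ft/s.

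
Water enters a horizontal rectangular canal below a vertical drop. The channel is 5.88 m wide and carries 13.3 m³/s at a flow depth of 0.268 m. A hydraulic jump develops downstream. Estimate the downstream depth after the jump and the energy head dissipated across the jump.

y₂ = 1.84 m; ΔE = 1.98 m

q = Q/b = 13.3/5.88 = 2.26 m²/s; V₁ = q/y₁ = 8.44 m/s. Fr₁ = V₁/√(g·y₁) = 5.21.
From the momentum equation for a rectangular channel, y₂/y₁ = ½[√(1 + 8Fr₁²) − 1] = ½[√217.8 − 1] = 6.88.
y₂ = 6.88 × 0.268 = 1.84 m.
Head loss: ΔE = (y₂ − y₁)³/(4y₁y₂) = (1.84 − 0.268)³/(4×0.268×1.84) = 3.91/1.98 = 1.98 m.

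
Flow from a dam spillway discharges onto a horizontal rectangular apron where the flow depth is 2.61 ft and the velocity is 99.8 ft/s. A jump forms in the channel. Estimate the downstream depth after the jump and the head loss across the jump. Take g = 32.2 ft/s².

y₂ = 38.9 ft; ΔE = 118 ft

Fr₁ = V₁/√(g·y₁) = 99.8/√(32.2×2.61) = 10.9.
Sequent-depth ratio: y₂/y₁ = ½[√(1 + 8Fr₁²) − 1] = ½[√949.1 − 1] = 14.9.
y₂ = 14.9 × 2.61 = 38.9 ft.
q = V₁·y₁ = 99.8 × 2.61 = 260 ft²/s. V₂ = q/y₂ = 260/38.9 = 6.70 ft/s. E₁ = y₁ + V₁²/2g = 157 ft; E₂ = y₂ + V₂²/2g = 39.6 ft. ΔE = E₁ − E₂ = 118 ft.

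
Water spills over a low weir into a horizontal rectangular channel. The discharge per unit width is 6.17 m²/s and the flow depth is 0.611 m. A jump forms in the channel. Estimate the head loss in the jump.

V₁ = q/y₁ = 6.17/0.611 = 10.1 m/s. Fr₁ = V₁/√(g·y₁) = 10.1/√(9.81×0.611) = 4.12.
From the momentum equation for a rectangular channel, y₂/y₁ = ½[√(1 + 8Fr₁²) − 1] = ½[√137.1 − 1] = 5.35.
y₂ = 5.35 × 0.611 = 3.27 m.
V₂ = q/y₂ = 6.17/3.27 = 1.89 m/s. E₁ = y₁ + V₁²/2g = 5.81 m; E₂ = y₂ + V₂²/2g = 3.45 m. ΔE = E₁ − E₂ = 2.36 m.

ΔE = 2.36 m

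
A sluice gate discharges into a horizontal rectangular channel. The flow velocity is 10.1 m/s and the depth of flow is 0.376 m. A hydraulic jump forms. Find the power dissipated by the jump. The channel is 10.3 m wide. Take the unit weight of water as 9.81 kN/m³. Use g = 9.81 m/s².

P = 1095 kW

Fr₁ = V₁/√(g·y₁) = 10.1/√(9.81×0.376) = 5.26.
From the momentum equation for a rectangular channel, y₂/y₁ = ½[√(1 + 8Fr₁²) − 1] = ½[√222.2 − 1] = 6.95.
y₂ = 6.95 × 0.376 = 2.61 m.
q = V₁·y₁ = 10.1 × 0.376 = 3.80 m²/s. V₂ = q/y₂ = 3.80/2.61 = 1.45 m/s. E₁ = y₁ + V₁²/2g = 5.58 m; E₂ = y₂ + V₂²/2g = 2.72 m. ΔE = E₁ − E₂ = 2.85 m.
Q = q·b = 3.80 × 10.3 = 39.1 m³/s. P = γ·Q·ΔE = 9.81 × 39.1 × 2.85 = 1095 kW.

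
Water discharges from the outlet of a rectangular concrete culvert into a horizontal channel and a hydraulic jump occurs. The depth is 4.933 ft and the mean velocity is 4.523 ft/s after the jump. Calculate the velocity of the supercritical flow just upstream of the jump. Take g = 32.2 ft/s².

Fr₂ = V₂/√(g·y₂) = 4.523/√(32.2×4.933) = 0.3589.
The Bélanger relation is symmetric: y₁/y₂ = ½[√(1 + 8Fr₂²) − 1] = ½[√2.0303 − 1] = 0.2124.
y₁ = 0.2124 × 4.933 = 1.048 ft.
V₁ = q/y₁ = 22.31/1.048 = 21.29 ft/s.

V₁ = 21.29 ft/s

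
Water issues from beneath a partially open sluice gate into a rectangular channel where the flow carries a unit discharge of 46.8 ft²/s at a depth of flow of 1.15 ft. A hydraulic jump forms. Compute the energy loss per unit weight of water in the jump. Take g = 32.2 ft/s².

ΔE = 16.2 ft

V₁ = q/y₁ = 46.8/1.15 = 40.7 ft/s. Fr₁ = V₁/√(g·y₁) = 40.7/√(32.2×1.15) = 6.69.
From the momentum equation for a rectangular channel, y₂/y₁ = ½[√(1 + 8Fr₁²) − 1] = ½[√358.8 − 1] = 8.97.
y₂ = 8.97 × 1.15 = 10.3 ft.
Head loss: ΔE = (y₂ − y₁)³/(4y₁y₂) = (10.3 − 1.15)³/(4×1.15×10.3) = 770/47.5 = 16.2 ft.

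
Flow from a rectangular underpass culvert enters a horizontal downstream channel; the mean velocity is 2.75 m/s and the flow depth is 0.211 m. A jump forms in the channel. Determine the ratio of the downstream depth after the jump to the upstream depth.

y₂/y₁ = 2.25

Fr₁ = V₁/√(g·y₁) = 2.75/√(9.81×0.211) = 1.91.
From the momentum equation for a rectangular channel, y₂/y₁ = ½[√(1 + 8Fr₁²) − 1] = ½[√30.23 − 1] = 2.25.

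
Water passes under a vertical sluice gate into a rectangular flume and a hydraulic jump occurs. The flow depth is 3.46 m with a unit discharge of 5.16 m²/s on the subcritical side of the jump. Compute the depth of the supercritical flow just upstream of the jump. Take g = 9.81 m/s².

V₂ = q/y₂ = 5.16/3.46 = 1.49 m/s; Fr₂ = V₂/√(g·y₂) = 0.256.
Applying the sequent-depth relation in reverse, y₁/y₂ = ½[√(1 + 8Fr₂²) − 1] = ½[√1.524 − 1] = 0.117.
y₁ = 0.117 × 3.46 = 0.406 m.

y₁ = 0.406 m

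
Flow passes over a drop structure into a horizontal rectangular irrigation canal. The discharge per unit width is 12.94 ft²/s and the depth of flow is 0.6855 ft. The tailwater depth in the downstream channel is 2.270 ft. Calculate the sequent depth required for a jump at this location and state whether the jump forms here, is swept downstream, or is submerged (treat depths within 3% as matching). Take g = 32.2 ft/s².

V₁ = q/y₁ = 12.94/0.6855 = 18.88 ft/s. Fr₁ = V₁/√(g·y₁) = 18.88/√(32.2×0.6855) = 4.018.
Bélanger equation: y₂/y₁ = ½[√(1 + 8Fr₁²) − 1] = ½[√130.15 − 1] = 5.204.
y₂ = 5.204 × 0.6855 = 3.567 ft.
Tailwater y_tw = 2.270 ft: y_tw < y₂, so the jump is swept downstream.

y₂ = 3.567 ft; the jump is swept downstream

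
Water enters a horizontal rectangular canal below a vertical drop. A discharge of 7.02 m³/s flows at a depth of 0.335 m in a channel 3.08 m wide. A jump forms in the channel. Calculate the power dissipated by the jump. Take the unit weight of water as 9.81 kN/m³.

q = Q/b = 7.02/3.08 = 2.28 m²/s; V₁ = q/y₁ = 6.80 m/s. Fr₁ = V₁/√(g·y₁) = 3.75.
Conjugate-depth relation: y₂/y₁ = ½[√(1 + 8Fr₁²) − 1] = ½[√113.7 − 1] = 4.83.
y₂ = 4.83 × 0.335 = 1.62 m.
V₂ = q/y₂ = 2.28/1.62 = 1.41 m/s. E₁ = y₁ + V₁²/2g = 2.69 m; E₂ = y₂ + V₂²/2g = 1.72 m. ΔE = E₁ − E₂ = 0.975 m.
P = γ·Q·ΔE = 9.81 × 7.02 × 0.975 = 67.1 kW.

P = 67.1 kW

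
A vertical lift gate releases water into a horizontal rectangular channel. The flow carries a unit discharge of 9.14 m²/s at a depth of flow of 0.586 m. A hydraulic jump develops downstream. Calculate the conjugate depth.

y₂ = 5.11 m

V₁ = q/y₁ = 9.14/0.586 = 15.6 m/s. Fr₁ = V₁/√(g·y₁) = 15.6/√(9.81×0.586) = 6.51.
Sequent-depth ratio: y₂/y₁ = ½[√(1 + 8Fr₁²) − 1] = ½[√339.5 − 1] = 8.71.
y₂ = 8.71 × 0.586 = 5.11 m.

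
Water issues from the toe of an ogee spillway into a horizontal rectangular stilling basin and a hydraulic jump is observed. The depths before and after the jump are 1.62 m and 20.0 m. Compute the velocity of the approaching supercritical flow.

V₁ = 36.2 m/s

For a rectangular channel the momentum equation gives q² = ½·g·y₁·y₂·(y₁ + y₂) = ½×9.81×1.62×20.0×21.6 = 3436.
q = √3436 = 58.6 m²/s.
V₁ = q/y₁ = 58.6/1.62 = 36.2 m/s.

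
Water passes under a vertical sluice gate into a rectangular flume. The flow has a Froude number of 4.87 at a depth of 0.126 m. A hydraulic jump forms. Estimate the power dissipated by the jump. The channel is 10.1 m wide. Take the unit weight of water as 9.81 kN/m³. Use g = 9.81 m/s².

Fr₁ = 4.87 (given).
From the momentum equation for a rectangular channel, y₂/y₁ = ½[√(1 + 8Fr₁²) − 1] = ½[√190.7 − 1] = 6.41.
y₂ = 6.41 × 0.126 = 0.807 m.
Head loss: ΔE = (y₂ − y₁)³/(4y₁y₂) = (0.807 − 0.126)³/(4×0.126×0.807) = 0.316/0.407 = 0.777 m.
V₁ = Fr₁·√(g·y₁) = 4.87×√(9.81×0.126) = 5.41 m/s; q = V₁·y₁ = 0.682 m²/s. Q = q·b = 0.682 × 10.1 = 6.89 m³/s. P = γ·Q·ΔE = 9.81 × 6.89 × 0.777 = 52.5 kW.

P = 52.5 kW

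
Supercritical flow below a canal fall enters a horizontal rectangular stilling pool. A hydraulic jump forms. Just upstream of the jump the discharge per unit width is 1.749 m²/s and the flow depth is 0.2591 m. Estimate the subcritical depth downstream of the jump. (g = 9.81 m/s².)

V₁ = q/y₁ = 1.749/0.2591 = 6.750 m/s. Fr₁ = V₁/√(g·y₁) = 6.750/√(9.81×0.2591) = 4.234.
Sequent-depth ratio: y₂/y₁ = ½[√(1 + 8Fr₁²) − 1] = ½[√144.42 − 1] = 5.509.
y₂ = 5.509 × 0.2591 = 1.427 m.

y₂ = 1.427 m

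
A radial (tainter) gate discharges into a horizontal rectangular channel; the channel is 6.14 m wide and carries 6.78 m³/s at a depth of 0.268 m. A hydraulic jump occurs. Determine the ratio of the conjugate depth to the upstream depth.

y₂/y₁ = 3.13

q = Q/b = 6.78/6.14 = 1.10 m²/s; V₁ = q/y₁ = 4.12 m/s. Fr₁ = V₁/√(g·y₁) = 2.54.
Conjugate-depth relation: y₂/y₁ = ½[√(1 + 8Fr₁²) − 1] = ½[√52.66 − 1] = 3.13.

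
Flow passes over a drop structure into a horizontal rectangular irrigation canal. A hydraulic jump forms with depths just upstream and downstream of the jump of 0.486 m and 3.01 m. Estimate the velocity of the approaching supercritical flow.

V₁ = 10.3 m/s

For a rectangular channel the momentum equation gives q² = ½·g·y₁·y₂·(y₁ + y₂) = ½×9.81×0.486×3.01×3.50 = 25.1.
q = √25.1 = 5.01 m²/s.
V₁ = q/y₁ = 5.01/0.486 = 10.3 m/s.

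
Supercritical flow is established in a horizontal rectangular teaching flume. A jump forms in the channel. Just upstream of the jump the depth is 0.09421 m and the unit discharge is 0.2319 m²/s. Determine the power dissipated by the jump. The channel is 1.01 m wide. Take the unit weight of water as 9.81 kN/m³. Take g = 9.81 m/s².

V₁ = q/y₁ = 0.2319/0.09421 = 2.462 m/s. Fr₁ = V₁/√(g·y₁) = 2.462/√(9.81×0.09421) = 2.560.
From the momentum equation for a rectangular channel, y₂/y₁ = ½[√(1 + 8Fr₁²) − 1] = ½[√53.448 − 1] = 3.155.
y₂ = 3.155 × 0.09421 = 0.2973 m.
V₂ = q/y₂ = 0.2319/0.2973 = 0.7801 m/s. E₁ = y₁ + V₁²/2g = 0.4030 m; E₂ = y₂ + V₂²/2g = 0.3283 m. ΔE = E₁ − E₂ = 0.07474 m.
Q = q·b = 0.2319 × 1.01 = 0.2342 m³/s. P = γ·Q·ΔE = 9.81 × 0.2342 × 0.07474 = 0.1717 kW.

P = 0.1717 kW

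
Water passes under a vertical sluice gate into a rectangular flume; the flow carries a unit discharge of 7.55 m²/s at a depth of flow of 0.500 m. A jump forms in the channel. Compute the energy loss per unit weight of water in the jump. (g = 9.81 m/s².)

V₁ = q/y₁ = 7.55/0.500 = 15.1 m/s. Fr₁ = V₁/√(g·y₁) = 15.1/√(9.81×0.500) = 6.82.
By Bélanger, y₂/y₁ = ½[√(1 + 8Fr₁²) − 1] = ½[√372.9 − 1] = 9.16.
y₂ = 9.16 × 0.500 = 4.58 m.
Head loss: ΔE = (y₂ − y₁)³/(4y₁y₂) = (4.58 − 0.500)³/(4×0.500×4.58) = 67.8/9.16 = 7.41 m.

ΔE = 7.41 m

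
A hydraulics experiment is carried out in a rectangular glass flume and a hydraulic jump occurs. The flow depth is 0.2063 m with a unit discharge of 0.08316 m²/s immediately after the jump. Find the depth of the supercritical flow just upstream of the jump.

V₂ = q/y₂ = 0.08316/0.2063 = 0.4031 m/s; Fr₂ = V₂/√(g·y₂) = 0.2834.
Since the conjugate-depth ratio holds either way, y₁/y₂ = ½[√(1 + 8Fr₂²) − 1] = ½[√1.6423 − 1] = 0.1408.
y₁ = 0.1408 × 0.2063 = 0.02904 m.

y₁ = 0.02904 m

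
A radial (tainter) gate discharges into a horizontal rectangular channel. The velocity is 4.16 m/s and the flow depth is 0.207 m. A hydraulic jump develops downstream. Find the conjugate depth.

Fr₁ = V₁/√(g·y₁) = 4.16/√(9.81×0.207) = 2.92.
Conjugate-depth relation: y₂/y₁ = ½[√(1 + 8Fr₁²) − 1] = ½[√69.18 − 1] = 3.66.
y₂ = 3.66 × 0.207 = 0.757 m.

y₂ = 0.757 m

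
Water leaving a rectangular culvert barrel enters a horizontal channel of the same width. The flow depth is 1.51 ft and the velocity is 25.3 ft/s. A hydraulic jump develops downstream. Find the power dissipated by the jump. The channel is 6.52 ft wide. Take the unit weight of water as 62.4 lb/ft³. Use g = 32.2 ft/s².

Fr₁ = V₁/√(g·y₁) = 25.3/√(32.2×1.51) = 3.63.
Conjugate-depth relation: y₂/y₁ = ½[√(1 + 8Fr₁²) − 1] = ½[√106.3 − 1] = 4.66.
y₂ = 4.66 × 1.51 = 7.03 ft.
q = V₁·y₁ = 25.3 × 1.51 = 38.2 ft²/s. V₂ = q/y₂ = 38.2/7.03 = 5.43 ft/s. E₁ = y₁ + V₁²/2g = 11.4 ft; E₂ = y₂ + V₂²/2g = 7.49 ft. ΔE = E₁ − E₂ = 3.96 ft.
Q = q·b = 38.2 × 6.52 = 249 cfs. P = γ·Q·ΔE/550 = 62.4 × 249 × 3.96 / 550 = 112 hp.

P = 112 hp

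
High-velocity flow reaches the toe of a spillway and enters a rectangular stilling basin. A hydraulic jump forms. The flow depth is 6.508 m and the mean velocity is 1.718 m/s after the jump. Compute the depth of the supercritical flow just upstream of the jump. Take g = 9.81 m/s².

y₁ = 0.5545 m

Fr₂ = V₂/√(g·y₂) = 1.718/√(9.81×6.508) = 0.2150.
Since the conjugate-depth ratio holds either way, y₁/y₂ = ½[√(1 + 8Fr₂²) − 1] = ½[√1.3698 − 1] = 0.08520.
y₁ = 0.08520 × 6.508 = 0.5545 m.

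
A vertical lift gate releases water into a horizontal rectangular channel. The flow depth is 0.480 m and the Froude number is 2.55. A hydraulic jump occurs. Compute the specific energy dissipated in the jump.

Fr₁ = 2.55 (given).
Sequent-depth ratio: y₂/y₁ = ½[√(1 + 8Fr₁²) − 1] = ½[√53.02 − 1] = 3.14.
y₂ = 3.14 × 0.480 = 1.51 m.
Head loss: ΔE = (y₂ − y₁)³/(4y₁y₂) = (1.51 − 0.480)³/(4×0.480×1.51) = 1.08/2.89 = 0.375 m.

ΔE = 0.375 m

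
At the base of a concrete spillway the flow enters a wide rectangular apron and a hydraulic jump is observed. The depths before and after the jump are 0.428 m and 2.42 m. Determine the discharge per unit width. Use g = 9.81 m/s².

For a rectangular channel the momentum equation gives q² = ½·g·y₁·y₂·(y₁ + y₂) = ½×9.81×0.428×2.42×2.85 = 14.5.
q = √14.5 = 3.80 m²/s.

q = 3.80 m²/s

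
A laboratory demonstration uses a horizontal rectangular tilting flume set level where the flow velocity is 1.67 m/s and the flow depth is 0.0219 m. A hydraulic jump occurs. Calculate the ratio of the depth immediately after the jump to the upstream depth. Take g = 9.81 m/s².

Fr₁ = V₁/√(g·y₁) = 1.67/√(9.81×0.0219) = 3.60.
From the momentum equation for a rectangular channel, y₂/y₁ = ½[√(1 + 8Fr₁²) − 1] = ½[√104.9 − 1] = 4.62.

y₂/y₁ = 4.62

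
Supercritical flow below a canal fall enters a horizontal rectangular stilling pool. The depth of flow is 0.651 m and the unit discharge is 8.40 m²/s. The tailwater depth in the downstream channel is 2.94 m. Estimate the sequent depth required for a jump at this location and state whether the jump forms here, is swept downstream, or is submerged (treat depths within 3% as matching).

V₁ = q/y₁ = 8.40/0.651 = 12.9 m/s. Fr₁ = V₁/√(g·y₁) = 12.9/√(9.81×0.651) = 5.11.
From the momentum equation for a rectangular channel, y₂/y₁ = ½[√(1 + 8Fr₁²) − 1] = ½[√209.6 − 1] = 6.74.
y₂ = 6.74 × 0.651 = 4.39 m.
Tailwater y_tw = 2.94 m: y_tw < y₂, so the jump is swept downstream.

y₂ = 4.39 m; the jump is swept downstream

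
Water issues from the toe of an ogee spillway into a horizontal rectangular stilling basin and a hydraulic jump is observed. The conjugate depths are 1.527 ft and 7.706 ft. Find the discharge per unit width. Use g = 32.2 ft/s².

For a rectangular channel the momentum equation gives q² = ½·g·y₁·y₂·(y₁ + y₂) = ½×32.2×1.527×7.706×9.233 = 1749.
q = √1749 = 41.82 ft²/s.

q = 41.82 ft²/s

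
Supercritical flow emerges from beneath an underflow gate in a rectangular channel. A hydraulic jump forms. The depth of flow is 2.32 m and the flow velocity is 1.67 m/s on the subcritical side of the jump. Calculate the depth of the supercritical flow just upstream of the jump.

Fr₂ = V₂/√(g·y₂) = 1.67/√(9.81×2.32) = 0.350.
The Bélanger relation is symmetric: y₁/y₂ = ½[√(1 + 8Fr₂²) − 1] = ½[√1.980 − 1] = 0.204.
y₁ = 0.204 × 2.32 = 0.472 m.

y₁ = 0.472 m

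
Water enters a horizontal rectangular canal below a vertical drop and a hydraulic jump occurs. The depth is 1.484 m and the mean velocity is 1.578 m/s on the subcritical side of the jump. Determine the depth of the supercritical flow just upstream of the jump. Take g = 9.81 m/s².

y₁ = 0.3999 m

Fr₂ = V₂/√(g·y₂) = 1.578/√(9.81×1.484) = 0.4136.
Applying the sequent-depth relation in reverse, y₁/y₂ = ½[√(1 + 8Fr₂²) − 1] = ½[√2.3684 − 1] = 0.2695.
y₁ = 0.2695 × 1.484 = 0.3999 m.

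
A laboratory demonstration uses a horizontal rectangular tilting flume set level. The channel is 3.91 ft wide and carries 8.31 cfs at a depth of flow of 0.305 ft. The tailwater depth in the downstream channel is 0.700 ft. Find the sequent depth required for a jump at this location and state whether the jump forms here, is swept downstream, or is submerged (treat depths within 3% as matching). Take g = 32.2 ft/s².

y₂ = 0.819 ft; the jump is swept downstream

q = Q/b = 8.31/3.91 = 2.13 ft²/s; V₁ = q/y₁ = 6.97 ft/s. Fr₁ = V₁/√(g·y₁) = 2.22.
Sequent-depth ratio: y₂/y₁ = ½[√(1 + 8Fr₁²) − 1] = ½[√40.55 − 1] = 2.68.
y₂ = 2.68 × 0.305 = 0.819 ft.
Tailwater y_tw = 0.700 ft: y_tw < y₂, so the jump is swept downstream.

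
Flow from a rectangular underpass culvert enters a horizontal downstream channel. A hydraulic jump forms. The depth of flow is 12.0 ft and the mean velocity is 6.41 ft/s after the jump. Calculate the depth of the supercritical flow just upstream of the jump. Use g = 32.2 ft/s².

y₁ = 2.16 ft

Fr₂ = V₂/√(g·y₂) = 6.41/√(32.2×12.0) = 0.326.
From the momentum equation (using Fr₂), y₁/y₂ = ½[√(1 + 8Fr₂²) − 1] = ½[√1.851 − 1] = 0.180.
y₁ = 0.180 × 12.0 = 2.16 ft.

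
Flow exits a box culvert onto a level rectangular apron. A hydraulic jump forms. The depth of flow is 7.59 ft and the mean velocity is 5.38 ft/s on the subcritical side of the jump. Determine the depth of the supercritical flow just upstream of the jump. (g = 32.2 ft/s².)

Fr₂ = V₂/√(g·y₂) = 5.38/√(32.2×7.59) = 0.344.
From the momentum equation (using Fr₂), y₁/y₂ = ½[√(1 + 8Fr₂²) − 1] = ½[√1.947 − 1] = 0.198.
y₁ = 0.198 × 7.59 = 1.50 ft.

y₁ = 1.50 ft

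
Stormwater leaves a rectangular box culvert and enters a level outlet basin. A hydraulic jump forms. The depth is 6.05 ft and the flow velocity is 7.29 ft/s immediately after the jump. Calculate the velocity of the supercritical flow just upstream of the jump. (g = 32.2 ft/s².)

Fr₂ = V₂/√(g·y₂) = 7.29/√(32.2×6.05) = 0.522.
Applying the sequent-depth relation in reverse, y₁/y₂ = ½[√(1 + 8Fr₂²) − 1] = ½[√3.182 − 1] = 0.392.
y₁ = 0.392 × 6.05 = 2.37 ft.
V₁ = q/y₁ = 44.1/2.37 = 18.6 ft/s.

V₁ = 18.6 ft/s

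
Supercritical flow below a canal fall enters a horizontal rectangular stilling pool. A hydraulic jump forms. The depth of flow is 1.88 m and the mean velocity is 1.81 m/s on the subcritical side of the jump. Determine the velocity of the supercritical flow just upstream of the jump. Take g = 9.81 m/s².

Fr₂ = V₂/√(g·y₂) = 1.81/√(9.81×1.88) = 0.421.
Since the conjugate-depth ratio holds either way, y₁/y₂ = ½[√(1 + 8Fr₂²) − 1] = ½[√2.421 − 1] = 0.278.
y₁ = 0.278 × 1.88 = 0.523 m.
V₁ = q/y₁ = 3.40/0.523 = 6.51 m/s.

V₁ = 6.51 m/s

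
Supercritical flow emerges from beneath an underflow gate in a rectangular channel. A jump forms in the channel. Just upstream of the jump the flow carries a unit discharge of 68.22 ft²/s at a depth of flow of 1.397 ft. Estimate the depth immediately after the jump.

V₁ = q/y₁ = 68.22/1.397 = 48.83 ft/s. Fr₁ = V₁/√(g·y₁) = 48.83/√(32.2×1.397) = 7.281.
By Bélanger, y₂/y₁ = ½[√(1 + 8Fr₁²) − 1] = ½[√425.10 − 1] = 9.809.
y₂ = 9.809 × 1.397 = 13.70 ft.

y₂ = 13.70 ft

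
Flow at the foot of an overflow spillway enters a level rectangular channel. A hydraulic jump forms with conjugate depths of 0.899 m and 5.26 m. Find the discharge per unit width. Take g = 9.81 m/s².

q = 12.0 m²/s

For a rectangular channel the momentum equation gives q² = ½·g·y₁·y₂·(y₁ + y₂) = ½×9.81×0.899×5.26×6.16 = 143.
q = √143 = 12.0 m²/s.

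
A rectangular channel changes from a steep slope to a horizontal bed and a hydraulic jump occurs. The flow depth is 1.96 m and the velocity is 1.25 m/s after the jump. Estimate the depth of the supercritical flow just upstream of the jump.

y₁ = 0.279 m

Fr₂ = V₂/√(g·y₂) = 1.25/√(9.81×1.96) = 0.285.
The Bélanger relation is symmetric: y₁/y₂ = ½[√(1 + 8Fr₂²) − 1] = ½[√1.650 − 1] = 0.142.
y₁ = 0.142 × 1.96 = 0.279 m.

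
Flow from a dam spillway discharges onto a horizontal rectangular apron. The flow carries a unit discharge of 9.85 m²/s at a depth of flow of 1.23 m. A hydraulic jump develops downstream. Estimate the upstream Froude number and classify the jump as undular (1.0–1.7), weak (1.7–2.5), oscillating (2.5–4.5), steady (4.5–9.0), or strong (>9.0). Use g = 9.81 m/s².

Fr₁ = 2.31; weak jump

V₁ = q/y₁ = 9.85/1.23 = 8.01 m/s. Fr₁ = V₁/√(g·y₁) = 8.01/√(9.81×1.23) = 2.31.
Fr₁ = 2.31 lies in the weak range.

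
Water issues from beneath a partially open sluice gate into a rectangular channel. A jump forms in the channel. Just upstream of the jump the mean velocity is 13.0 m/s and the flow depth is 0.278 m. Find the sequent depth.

Fr₁ = V₁/√(g·y₁) = 13.0/√(9.81×0.278) = 7.87.
Conjugate-depth relation: y₂/y₁ = ½[√(1 + 8Fr₁²) − 1] = ½[√496.8 − 1] = 10.6.
y₂ = 10.6 × 0.278 = 2.96 m.

y₂ = 2.96 m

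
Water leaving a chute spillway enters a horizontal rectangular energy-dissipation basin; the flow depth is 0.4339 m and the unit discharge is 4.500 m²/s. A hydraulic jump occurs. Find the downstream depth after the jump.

y₂ = 2.875 m

V₁ = q/y₁ = 4.500/0.4339 = 10.37 m/s. Fr₁ = V₁/√(g·y₁) = 10.37/√(9.81×0.4339) = 5.027.
Bélanger equation: y₂/y₁ = ½[√(1 + 8Fr₁²) − 1] = ½[√203.15 − 1] = 6.627.
y₂ = 6.627 × 0.4339 = 2.875 m.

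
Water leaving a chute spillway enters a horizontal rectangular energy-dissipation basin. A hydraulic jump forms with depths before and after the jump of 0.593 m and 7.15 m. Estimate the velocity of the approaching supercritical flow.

For a rectangular channel the momentum equation gives q² = ½·g·y₁·y₂·(y₁ + y₂) = ½×9.81×0.593×7.15×7.74 = 161.
q = √161 = 12.7 m²/s.
V₁ = q/y₁ = 12.7/0.593 = 21.4 m/s.

V₁ = 21.4 m/s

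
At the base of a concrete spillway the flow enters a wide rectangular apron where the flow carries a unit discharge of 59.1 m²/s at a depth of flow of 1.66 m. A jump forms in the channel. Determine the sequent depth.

V₁ = q/y₁ = 59.1/1.66 = 35.6 m/s. Fr₁ = V₁/√(g·y₁) = 35.6/√(9.81×1.66) = 8.82.
From the momentum equation for a rectangular channel, y₂/y₁ = ½[√(1 + 8Fr₁²) − 1] = ½[√623.7 − 1] = 12.0.
y₂ = 12.0 × 1.66 = 19.9 m.

y₂ = 19.9 m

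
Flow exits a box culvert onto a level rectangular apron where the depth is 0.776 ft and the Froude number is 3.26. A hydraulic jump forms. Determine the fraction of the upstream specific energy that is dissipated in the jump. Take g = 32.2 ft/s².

ΔE/E₁ = 0.296 (29.6%)

Fr₁ = 3.26 (given).
By Bélanger, y₂/y₁ = ½[√(1 + 8Fr₁²) − 1] = ½[√86.02 − 1] = 4.14.
y₂ = 4.14 × 0.776 = 3.21 ft.
E₁ = y₁(1 + Fr₁²/2) = 0.776×(1 + 3.26²/2) = 4.90 ft. ΔE = (y₂ − y₁)³/(4y₁y₂) = 1.45 ft. ΔE/E₁ = 1.45/4.90 = 0.296.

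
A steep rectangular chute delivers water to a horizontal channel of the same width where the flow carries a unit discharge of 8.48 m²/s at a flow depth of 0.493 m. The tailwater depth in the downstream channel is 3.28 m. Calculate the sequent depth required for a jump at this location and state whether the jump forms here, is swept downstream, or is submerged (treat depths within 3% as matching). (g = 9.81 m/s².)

V₁ = q/y₁ = 8.48/0.493 = 17.2 m/s. Fr₁ = V₁/√(g·y₁) = 17.2/√(9.81×0.493) = 7.82.
Bélanger equation: y₂/y₁ = ½[√(1 + 8Fr₁²) − 1] = ½[√490.4 − 1] = 10.6.
y₂ = 10.6 × 0.493 = 5.21 m.
Tailwater y_tw = 3.28 m: y_tw < y₂, so the jump is swept downstream.

y₂ = 5.21 m; the jump is swept downstream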